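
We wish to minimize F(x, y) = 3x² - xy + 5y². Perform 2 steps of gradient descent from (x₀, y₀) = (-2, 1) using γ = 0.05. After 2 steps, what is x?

-0.925

∇F = (6x - y, -x + 10y)
(x₁, y₁) = (-2, 1) − 0.05·(-13, 12) = (-1.35, 0.4)
(x₂, y₂) = (-1.35, 0.4) − 0.05·(-8.5, 5.35) = (-0.925, 0.1325)
x = -0.925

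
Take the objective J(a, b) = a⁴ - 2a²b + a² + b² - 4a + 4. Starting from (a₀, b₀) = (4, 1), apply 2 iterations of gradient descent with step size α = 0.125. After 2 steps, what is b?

∇J = (4a³ - 4ab + 2a - 4, -2a² + 2b)
(a₁, b₁) = (4, 1) − 0.125·(244, -30) = (-26.5, 4.75)
(a₂, b₂) = (-26.5, 4.75) − 0.125·(-73992, -1395) = (9222.5, 179.125)
b = 179.125

179.125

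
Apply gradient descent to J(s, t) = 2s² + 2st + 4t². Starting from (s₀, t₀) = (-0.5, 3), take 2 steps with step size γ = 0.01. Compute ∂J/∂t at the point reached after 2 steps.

19.326

∇J = (4s + 2t, 2s + 8t)
(s₁, t₁) = (-0.5, 3) − 0.01·(4, 23) = (-0.54, 2.77)
(s₂, t₂) = (-0.54, 2.77) − 0.01·(3.38, 21.08) = (-0.5738, 2.5592)
∂J/∂t at (-0.5738, 2.5592) = 19.326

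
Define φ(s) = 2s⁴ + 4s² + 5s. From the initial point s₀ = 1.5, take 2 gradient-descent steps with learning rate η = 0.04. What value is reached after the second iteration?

-0.37117568

φ′(s) = 8s³ + 8s + 5
Step 1: φ′(1.5) = 44; s₁ = 1.5 − 0.04·44 = -0.26
Step 2: φ′(-0.26) = 2.779392; s₂ = -0.26 − 0.04·2.779392 = -0.37117568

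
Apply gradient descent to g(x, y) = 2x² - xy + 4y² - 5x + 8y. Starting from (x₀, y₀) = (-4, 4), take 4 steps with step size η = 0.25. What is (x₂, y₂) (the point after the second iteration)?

(-0.5, 5.5625)

∇g = (4x - y - 5, -x + 8y + 8)
(x₁, y₁) = (-4, 4) − 0.25·(-25, 44) = (2.25, -7)
(x₂, y₂) = (2.25, -7) − 0.25·(11, -50.25) = (-0.5, 5.5625)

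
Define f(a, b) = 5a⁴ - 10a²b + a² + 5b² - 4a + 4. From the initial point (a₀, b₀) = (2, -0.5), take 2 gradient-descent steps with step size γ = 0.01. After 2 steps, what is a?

0.2324

∇f = (20a³ - 20ab + 2a - 4, -10a² + 10b)
Step 1: at (2, -0.5), ∇f = (180, -45) → (2, -0.5) − 0.01·(180, -45) = (0.2, -0.05)
Step 2: at (0.2, -0.05), ∇f = (-3.24, -0.9) → (0.2, -0.05) − 0.01·(-3.24, -0.9) = (0.2324, -0.041)
a = 0.2324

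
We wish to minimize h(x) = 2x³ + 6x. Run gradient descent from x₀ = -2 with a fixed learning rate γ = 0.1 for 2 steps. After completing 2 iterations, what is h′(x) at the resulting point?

2552.16

h′(x) = 6x² + 6
Step 1: h′(-2) = 30; x₁ = -2 − 0.1·30 = -5
Step 2: h′(-5) = 156; x₂ = -5 − 0.1·156 = -20.6
h′(x) at (-20.6) = 2552.16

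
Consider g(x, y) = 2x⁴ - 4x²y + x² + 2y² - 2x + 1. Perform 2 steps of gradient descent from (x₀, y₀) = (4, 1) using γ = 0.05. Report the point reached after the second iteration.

(3295.5208, 85.618)

∇g = (8x³ - 8xy + 2x - 2, -4x² + 4y)
Step 1: at (4, 1), ∇g = (486, -60) → (4, 1) − 0.05·(486, -60) = (-20.3, 4)
Step 2: at (-20.3, 4), ∇g = (-66316.416, -1632.36) → (-20.3, 4) − 0.05·(-66316.416, -1632.36) = (3295.5208, 85.618)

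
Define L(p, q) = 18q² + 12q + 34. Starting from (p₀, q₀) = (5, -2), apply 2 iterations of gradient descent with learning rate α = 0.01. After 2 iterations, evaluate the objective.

40.388608

∇L = (0, 36q + 12)
(p₁, q₁) = (5, -2) − 0.01·(0, -60) = (5, -1.4)
(p₂, q₂) = (5, -1.4) − 0.01·(0, -38.4) = (5, -1.016)
L(5, -1.016) = 40.388608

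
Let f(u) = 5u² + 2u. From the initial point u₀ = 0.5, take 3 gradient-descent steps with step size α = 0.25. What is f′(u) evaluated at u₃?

-23.625

f′(u) = 10u + 2
u₁ = 0.5 − 0.25·7 = -1.25
u₂ = -1.25 − 0.25·(-10.5) = 1.375
u₃ = 1.375 − 0.25·15.75 = -2.5625
f′(u) at (-2.5625) = -23.625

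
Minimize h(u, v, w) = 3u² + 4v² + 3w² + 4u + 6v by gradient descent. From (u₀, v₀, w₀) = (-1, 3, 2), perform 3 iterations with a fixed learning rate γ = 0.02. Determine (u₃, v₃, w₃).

(-0.893824, 1.47264, 1.362944)

∇h = (6u + 4, 8v + 6, 6w)
Step 1: at (-1, 3, 2), ∇h = (-2, 30, 12) → (-1, 3, 2) − 0.02·(-2, 30, 12) = (-0.96, 2.4, 1.76)
Step 2: at (-0.96, 2.4, 1.76), ∇h = (-1.76, 25.2, 10.56) → (-0.96, 2.4, 1.76) − 0.02·(-1.76, 25.2, 10.56) = (-0.9248, 1.896, 1.5488)
Step 3: at (-0.9248, 1.896, 1.5488), ∇h = (-1.5488, 21.168, 9.2928) → (-0.9248, 1.896, 1.5488) − 0.02·(-1.5488, 21.168, 9.2928) = (-0.893824, 1.47264, 1.362944)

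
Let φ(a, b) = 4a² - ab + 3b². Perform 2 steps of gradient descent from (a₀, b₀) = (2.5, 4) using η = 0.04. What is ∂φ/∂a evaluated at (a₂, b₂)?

∇φ = (8a - b, -a + 6b)
Step 1: at (2.5, 4), ∇φ = (16, 21.5) → (2.5, 4) − 0.04·(16, 21.5) = (1.86, 3.14)
Step 2: at (1.86, 3.14), ∇φ = (11.74, 16.98) → (1.86, 3.14) − 0.04·(11.74, 16.98) = (1.3904, 2.4608)
∂φ/∂a at (1.3904, 2.4608) = 8.6624

8.6624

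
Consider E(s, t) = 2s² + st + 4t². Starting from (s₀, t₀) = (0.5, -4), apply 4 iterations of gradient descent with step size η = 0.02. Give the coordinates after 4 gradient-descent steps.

∇E = (4s + t, s + 8t)
(s₁, t₁) = (0.5, -4) − 0.02·(-2, -31.5) = (0.54, -3.37)
(s₂, t₂) = (0.54, -3.37) − 0.02·(-1.21, -26.42) = (0.5642, -2.8416)
(s₃, t₃) = (0.5642, -2.8416) − 0.02·(-0.5848, -22.1686) = (0.575896, -2.398228)
(s₄, t₄) = (0.575896, -2.398228) − 0.02·(-0.094644, -18.609928) = (0.57778888, -2.02602944)

(0.57778888, -2.02602944)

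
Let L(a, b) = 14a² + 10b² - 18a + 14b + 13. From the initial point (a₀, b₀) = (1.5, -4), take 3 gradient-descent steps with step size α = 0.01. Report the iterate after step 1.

∇L = (28a - 18, 20b + 14)
(a₁, b₁) = (1.5, -4) − 0.01·(24, -66) = (1.26, -3.34)

(1.26, -3.34)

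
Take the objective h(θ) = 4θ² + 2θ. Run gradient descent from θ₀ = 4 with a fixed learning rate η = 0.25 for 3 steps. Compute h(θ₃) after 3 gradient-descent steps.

h′(θ) = 8θ + 2
θ₁ = 4 − 0.25·34 = -4.5
θ₂ = -4.5 − 0.25·(-34) = 4
θ₃ = 4 − 0.25·34 = -4.5
h(-4.5) = 72

72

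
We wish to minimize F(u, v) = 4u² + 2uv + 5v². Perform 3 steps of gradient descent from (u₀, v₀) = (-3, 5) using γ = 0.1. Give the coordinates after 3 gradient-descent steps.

(-0.152, 0.088)

∇F = (8u + 2v, 2u + 10v)
(u₁, v₁) = (-3, 5) − 0.1·(-14, 44) = (-1.6, 0.6)
(u₂, v₂) = (-1.6, 0.6) − 0.1·(-11.6, 2.8) = (-0.44, 0.32)
(u₃, v₃) = (-0.44, 0.32) − 0.1·(-2.88, 2.32) = (-0.152, 0.088)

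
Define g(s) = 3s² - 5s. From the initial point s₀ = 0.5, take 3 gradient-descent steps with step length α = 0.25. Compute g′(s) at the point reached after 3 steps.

0.25

g′(s) = 6s - 5
s₁ = 0.5 − 0.25·(-2) = 1
s₂ = 1 − 0.25·1 = 0.75
s₃ = 0.75 − 0.25·(-0.5) = 0.875
g′(s) at (0.875) = 0.25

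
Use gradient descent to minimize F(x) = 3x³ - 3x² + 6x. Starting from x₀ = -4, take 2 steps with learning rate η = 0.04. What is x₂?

F′(x) = 9x² - 6x + 6
x₁ = -4 − 0.04·174 = -10.96
x₂ = -10.96 − 0.04·1152.8544 = -57.074176

-57.074176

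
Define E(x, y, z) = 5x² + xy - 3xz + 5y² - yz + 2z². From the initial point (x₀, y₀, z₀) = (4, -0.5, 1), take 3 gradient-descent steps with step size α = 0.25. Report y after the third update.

-6.421875

∇E = (10x + y - 3z, x + 10y - z, -3x - y + 4z)
(x₁, y₁, z₁) = (4, -0.5, 1) − 0.25·(36.5, -2, -7.5) = (-5.125, 0, 2.875)
(x₂, y₂, z₂) = (-5.125, 0, 2.875) − 0.25·(-59.875, -8, 26.875) = (9.84375, 2, -3.84375)
(x₃, y₃, z₃) = (9.84375, 2, -3.84375) − 0.25·(111.96875, 33.6875, -46.90625) = (-18.1484375, -6.421875, 7.8828125)
y = -6.421875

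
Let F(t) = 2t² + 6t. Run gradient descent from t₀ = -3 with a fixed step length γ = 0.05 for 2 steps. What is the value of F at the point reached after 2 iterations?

F′(t) = 4t + 6
Step 1: F′(-3) = -6; t₁ = -3 − 0.05·(-6) = -2.7
Step 2: F′(-2.7) = -4.8; t₂ = -2.7 − 0.05·(-4.8) = -2.46
F(-2.46) = -2.6568

-2.6568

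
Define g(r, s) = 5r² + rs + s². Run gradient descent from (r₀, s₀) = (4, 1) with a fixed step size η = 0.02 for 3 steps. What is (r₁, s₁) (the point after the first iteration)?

(3.18, 0.88)

∇g = (10r + s, r + 2s)
(r₁, s₁) = (4, 1) − 0.02·(41, 6) = (3.18, 0.88)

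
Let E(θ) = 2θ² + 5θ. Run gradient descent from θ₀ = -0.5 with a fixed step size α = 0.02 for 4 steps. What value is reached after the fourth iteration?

-0.71270528

E′(θ) = 4θ + 5
Step 1: E′(-0.5) = 3; θ₁ = -0.5 − 0.02·3 = -0.56
Step 2: E′(-0.56) = 2.76; θ₂ = -0.56 − 0.02·2.76 = -0.6152
Step 3: E′(-0.6152) = 2.5392; θ₃ = -0.6152 − 0.02·2.5392 = -0.665984
Step 4: E′(-0.665984) = 2.336064; θ₄ = -0.665984 − 0.02·2.336064 = -0.71270528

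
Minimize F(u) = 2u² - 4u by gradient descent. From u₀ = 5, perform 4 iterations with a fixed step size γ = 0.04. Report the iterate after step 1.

4.36

F′(u) = 4u - 4
Step 1: F′(5) = 16; u₁ = 5 − 0.04·16 = 4.36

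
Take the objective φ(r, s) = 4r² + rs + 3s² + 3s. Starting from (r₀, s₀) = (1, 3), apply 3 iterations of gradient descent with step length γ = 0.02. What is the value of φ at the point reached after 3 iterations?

∇φ = (8r + s, r + 6s + 3)
(r₁, s₁) = (1, 3) − 0.02·(11, 22) = (0.78, 2.56)
(r₂, s₂) = (0.78, 2.56) − 0.02·(8.8, 19.14) = (0.604, 2.1772)
(r₃, s₃) = (0.604, 2.1772) − 0.02·(7.0092, 16.6672) = (0.463816, 1.843856)
φ(0.463816, 1.843856) = 17.446693888128

17.446693888128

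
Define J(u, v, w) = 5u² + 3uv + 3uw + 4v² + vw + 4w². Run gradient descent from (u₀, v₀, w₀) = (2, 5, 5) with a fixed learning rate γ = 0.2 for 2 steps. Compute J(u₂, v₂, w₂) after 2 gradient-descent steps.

2501.9648

∇J = (10u + 3v + 3w, 3u + 8v + w, 3u + v + 8w)
Step 1: at (2, 5, 5), ∇J = (50, 51, 51) → (2, 5, 5) − 0.2·(50, 51, 51) = (-8, -5.2, -5.2)
Step 2: at (-8, -5.2, -5.2), ∇J = (-111.2, -70.8, -70.8) → (-8, -5.2, -5.2) − 0.2·(-111.2, -70.8, -70.8) = (14.24, 8.96, 8.96)
J(14.24, 8.96, 8.96) = 2501.9648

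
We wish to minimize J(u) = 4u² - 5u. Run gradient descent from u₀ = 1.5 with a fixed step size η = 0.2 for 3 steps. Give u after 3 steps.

0.436

J′(u) = 8u - 5
Step 1: J′(1.5) = 7; u₁ = 1.5 − 0.2·7 = 0.1
Step 2: J′(0.1) = -4.2; u₂ = 0.1 − 0.2·(-4.2) = 0.94
Step 3: J′(0.94) = 2.52; u₃ = 0.94 − 0.2·2.52 = 0.436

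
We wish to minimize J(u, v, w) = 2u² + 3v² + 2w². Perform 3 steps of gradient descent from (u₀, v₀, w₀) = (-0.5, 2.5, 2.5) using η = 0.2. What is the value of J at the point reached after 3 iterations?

0.002032

∇J = (4u, 6v, 4w)
(u₁, v₁, w₁) = (-0.5, 2.5, 2.5) − 0.2·(-2, 15, 10) = (-0.1, -0.5, 0.5)
(u₂, v₂, w₂) = (-0.1, -0.5, 0.5) − 0.2·(-0.4, -3, 2) = (-0.02, 0.1, 0.1)
(u₃, v₃, w₃) = (-0.02, 0.1, 0.1) − 0.2·(-0.08, 0.6, 0.4) = (-0.004, -0.02, 0.02)
J(-0.004, -0.02, 0.02) = 0.002032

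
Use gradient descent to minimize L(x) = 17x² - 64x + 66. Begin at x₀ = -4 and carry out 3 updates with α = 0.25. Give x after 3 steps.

2483.5

L′(x) = 34x - 64
x₁ = -4 − 0.25·(-200) = 46
x₂ = 46 − 0.25·1500 = -329
x₃ = -329 − 0.25·(-11250) = 2483.5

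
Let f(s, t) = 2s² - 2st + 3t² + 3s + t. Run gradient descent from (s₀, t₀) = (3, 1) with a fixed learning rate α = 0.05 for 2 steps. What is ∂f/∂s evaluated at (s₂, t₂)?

8.6

∇f = (4s - 2t + 3, -2s + 6t + 1)
Step 1: at (3, 1), ∇f = (13, 1) → (3, 1) − 0.05·(13, 1) = (2.35, 0.95)
Step 2: at (2.35, 0.95), ∇f = (10.5, 2) → (2.35, 0.95) − 0.05·(10.5, 2) = (1.825, 0.85)
∂f/∂s at (1.825, 0.85) = 8.6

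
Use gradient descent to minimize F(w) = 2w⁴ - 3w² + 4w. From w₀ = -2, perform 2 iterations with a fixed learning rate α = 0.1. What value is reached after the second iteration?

-13.4816

F′(w) = 8w³ - 6w + 4
w₁ = -2 − 0.1·(-48) = 2.8
w₂ = 2.8 − 0.1·162.816 = -13.4816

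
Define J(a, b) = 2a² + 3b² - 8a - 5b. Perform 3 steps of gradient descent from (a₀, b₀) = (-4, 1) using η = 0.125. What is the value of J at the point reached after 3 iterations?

∇J = (4a - 8, 6b - 5)
(a₁, b₁) = (-4, 1) − 0.125·(-24, 1) = (-1, 0.875)
(a₂, b₂) = (-1, 0.875) − 0.125·(-12, 0.25) = (0.5, 0.84375)
(a₃, b₃) = (0.5, 0.84375) − 0.125·(-6, 0.0625) = (1.25, 0.8359375)
J(1.25, 0.8359375) = -8.95831298828125

-8.95831298828125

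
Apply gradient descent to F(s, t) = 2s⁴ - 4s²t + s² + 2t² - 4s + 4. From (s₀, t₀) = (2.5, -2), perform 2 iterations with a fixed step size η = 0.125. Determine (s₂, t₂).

∇F = (8s³ - 8st + 2s - 4, -4s² + 4t)
Step 1: at (2.5, -2), ∇F = (166, -33) → (2.5, -2) − 0.125·(166, -33) = (-18.25, 2.125)
Step 2: at (-18.25, 2.125), ∇F = (-48357.375, -1323.75) → (-18.25, 2.125) − 0.125·(-48357.375, -1323.75) = (6026.421875, 167.59375)

(6026.421875, 167.59375)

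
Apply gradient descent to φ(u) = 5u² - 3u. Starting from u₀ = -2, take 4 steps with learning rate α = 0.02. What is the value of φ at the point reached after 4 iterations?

φ′(u) = 10u - 3
Step 1: φ′(-2) = -23; u₁ = -2 − 0.02·(-23) = -1.54
Step 2: φ′(-1.54) = -18.4; u₂ = -1.54 − 0.02·(-18.4) = -1.172
Step 3: φ′(-1.172) = -14.72; u₃ = -1.172 − 0.02·(-14.72) = -0.8776
Step 4: φ′(-0.8776) = -11.776; u₄ = -0.8776 − 0.02·(-11.776) = -0.64208
φ(-0.64208) = 3.987573632

3.987573632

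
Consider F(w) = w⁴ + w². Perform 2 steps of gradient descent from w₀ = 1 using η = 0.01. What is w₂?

F′(w) = 4w³ + 2w
Step 1: F′(1) = 6; w₁ = 1 − 0.01·6 = 0.94
Step 2: F′(0.94) = 5.202336; w₂ = 0.94 − 0.01·5.202336 = 0.88797664

0.88797664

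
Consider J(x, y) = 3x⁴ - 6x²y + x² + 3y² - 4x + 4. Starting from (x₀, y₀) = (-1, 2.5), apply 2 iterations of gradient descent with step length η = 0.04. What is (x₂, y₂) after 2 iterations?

∇J = (12x³ - 12xy + 2x - 4, -6x² + 6y)
Step 1: at (-1, 2.5), ∇J = (12, 9) → (-1, 2.5) − 0.04·(12, 9) = (-1.48, 2.14)
Step 2: at (-1.48, 2.14), ∇J = (-7.855104, -0.3024) → (-1.48, 2.14) − 0.04·(-7.855104, -0.3024) = (-1.16579584, 2.152096)

(-1.16579584, 2.152096)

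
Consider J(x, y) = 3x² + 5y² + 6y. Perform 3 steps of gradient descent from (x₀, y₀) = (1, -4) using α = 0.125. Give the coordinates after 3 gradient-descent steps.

∇J = (6x, 10y + 6)
Step 1: at (1, -4), ∇J = (6, -34) → (1, -4) − 0.125·(6, -34) = (0.25, 0.25)
Step 2: at (0.25, 0.25), ∇J = (1.5, 8.5) → (0.25, 0.25) − 0.125·(1.5, 8.5) = (0.0625, -0.8125)
Step 3: at (0.0625, -0.8125), ∇J = (0.375, -2.125) → (0.0625, -0.8125) − 0.125·(0.375, -2.125) = (0.015625, -0.546875)

(0.015625, -0.546875)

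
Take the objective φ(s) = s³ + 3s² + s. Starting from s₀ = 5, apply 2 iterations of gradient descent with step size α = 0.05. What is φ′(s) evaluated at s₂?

φ′(s) = 3s² + 6s + 1
Step 1: φ′(5) = 106; s₁ = 5 − 0.05·106 = -0.3
Step 2: φ′(-0.3) = -0.53; s₂ = -0.3 − 0.05·(-0.53) = -0.2735
φ′(s) at (-0.2735) = -0.41659325

-0.41659325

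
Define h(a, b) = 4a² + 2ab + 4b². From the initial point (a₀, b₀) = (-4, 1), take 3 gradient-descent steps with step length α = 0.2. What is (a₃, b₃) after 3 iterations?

(1.52, 1.48)

∇h = (8a + 2b, 2a + 8b)
Step 1: at (-4, 1), ∇h = (-30, 0) → (-4, 1) − 0.2·(-30, 0) = (2, 1)
Step 2: at (2, 1), ∇h = (18, 12) → (2, 1) − 0.2·(18, 12) = (-1.6, -1.4)
Step 3: at (-1.6, -1.4), ∇h = (-15.6, -14.4) → (-1.6, -1.4) − 0.2·(-15.6, -14.4) = (1.52, 1.48)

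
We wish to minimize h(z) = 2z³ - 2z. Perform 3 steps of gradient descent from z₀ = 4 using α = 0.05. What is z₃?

h′(z) = 6z² - 2
z₁ = 4 − 0.05·94 = -0.7
z₂ = -0.7 − 0.05·0.94 = -0.747
z₃ = -0.747 − 0.05·1.348054 = -0.8144027

-0.8144027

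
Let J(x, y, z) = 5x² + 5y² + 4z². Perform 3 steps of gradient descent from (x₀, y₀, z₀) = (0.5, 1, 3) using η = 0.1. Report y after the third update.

∇J = (10x, 10y, 8z)
(x₁, y₁, z₁) = (0.5, 1, 3) − 0.1·(5, 10, 24) = (0, 0, 0.6)
(x₂, y₂, z₂) = (0, 0, 0.6) − 0.1·(0, 0, 4.8) = (0, 0, 0.12)
(x₃, y₃, z₃) = (0, 0, 0.12) − 0.1·(0, 0, 0.96) = (0, 0, 0.024)
y = 0

0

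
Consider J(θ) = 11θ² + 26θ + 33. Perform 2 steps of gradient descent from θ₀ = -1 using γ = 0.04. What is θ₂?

-1.1792

J′(θ) = 22θ + 26
θ₁ = -1 − 0.04·4 = -1.16
θ₂ = -1.16 − 0.04·0.48 = -1.1792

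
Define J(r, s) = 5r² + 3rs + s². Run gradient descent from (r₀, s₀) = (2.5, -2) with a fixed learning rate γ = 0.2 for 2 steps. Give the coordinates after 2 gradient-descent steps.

(2.92, -0.84)

∇J = (10r + 3s, 3r + 2s)
Step 1: at (2.5, -2), ∇J = (19, 3.5) → (2.5, -2) − 0.2·(19, 3.5) = (-1.3, -2.7)
Step 2: at (-1.3, -2.7), ∇J = (-21.1, -9.3) → (-1.3, -2.7) − 0.2·(-21.1, -9.3) = (2.92, -0.84)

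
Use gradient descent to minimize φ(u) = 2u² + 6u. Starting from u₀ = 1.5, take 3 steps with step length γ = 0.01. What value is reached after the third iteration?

1.154208

φ′(u) = 4u + 6
u₁ = 1.5 − 0.01·12 = 1.38
u₂ = 1.38 − 0.01·11.52 = 1.2648
u₃ = 1.2648 − 0.01·11.0592 = 1.154208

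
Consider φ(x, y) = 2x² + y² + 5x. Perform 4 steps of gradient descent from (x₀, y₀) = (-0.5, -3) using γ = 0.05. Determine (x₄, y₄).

(-0.9428, -1.9683)

∇φ = (4x + 5, 2y)
Step 1: at (-0.5, -3), ∇φ = (3, -6) → (-0.5, -3) − 0.05·(3, -6) = (-0.65, -2.7)
Step 2: at (-0.65, -2.7), ∇φ = (2.4, -5.4) → (-0.65, -2.7) − 0.05·(2.4, -5.4) = (-0.77, -2.43)
Step 3: at (-0.77, -2.43), ∇φ = (1.92, -4.86) → (-0.77, -2.43) − 0.05·(1.92, -4.86) = (-0.866, -2.187)
Step 4: at (-0.866, -2.187), ∇φ = (1.536, -4.374) → (-0.866, -2.187) − 0.05·(1.536, -4.374) = (-0.9428, -1.9683)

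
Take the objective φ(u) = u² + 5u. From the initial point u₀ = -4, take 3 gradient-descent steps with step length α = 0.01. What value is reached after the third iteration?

φ′(u) = 2u + 5
Step 1: φ′(-4) = -3; u₁ = -4 − 0.01·(-3) = -3.97
Step 2: φ′(-3.97) = -2.94; u₂ = -3.97 − 0.01·(-2.94) = -3.9406
Step 3: φ′(-3.9406) = -2.8812; u₃ = -3.9406 − 0.01·(-2.8812) = -3.911788

-3.911788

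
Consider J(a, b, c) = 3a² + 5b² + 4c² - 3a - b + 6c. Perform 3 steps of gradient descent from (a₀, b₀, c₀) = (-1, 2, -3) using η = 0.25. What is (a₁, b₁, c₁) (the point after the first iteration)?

(1.25, -2.75, 1.5)

∇J = (6a - 3, 10b - 1, 8c + 6)
Step 1: at (-1, 2, -3), ∇J = (-9, 19, -18) → (-1, 2, -3) − 0.25·(-9, 19, -18) = (1.25, -2.75, 1.5)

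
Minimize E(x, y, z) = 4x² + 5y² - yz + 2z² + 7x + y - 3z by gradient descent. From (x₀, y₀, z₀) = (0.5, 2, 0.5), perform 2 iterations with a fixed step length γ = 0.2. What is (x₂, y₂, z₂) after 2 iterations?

(-0.38, 2.12, 0.4)

∇E = (8x + 7, 10y - z + 1, -y + 4z - 3)
(x₁, y₁, z₁) = (0.5, 2, 0.5) − 0.2·(11, 20.5, -3) = (-1.7, -2.1, 1.1)
(x₂, y₂, z₂) = (-1.7, -2.1, 1.1) − 0.2·(-6.6, -21.1, 3.5) = (-0.38, 2.12, 0.4)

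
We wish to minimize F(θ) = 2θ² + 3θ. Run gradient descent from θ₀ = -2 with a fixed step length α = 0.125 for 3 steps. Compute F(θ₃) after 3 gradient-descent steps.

-1.076171875

F′(θ) = 4θ + 3
θ₁ = -2 − 0.125·(-5) = -1.375
θ₂ = -1.375 − 0.125·(-2.5) = -1.0625
θ₃ = -1.0625 − 0.125·(-1.25) = -0.90625
F(-0.90625) = -1.076171875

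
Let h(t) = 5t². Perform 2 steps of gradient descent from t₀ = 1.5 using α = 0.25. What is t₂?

h′(t) = 10t
Step 1: h′(1.5) = 15; t₁ = 1.5 − 0.25·15 = -2.25
Step 2: h′(-2.25) = -22.5; t₂ = -2.25 − 0.25·(-22.5) = 3.375

3.375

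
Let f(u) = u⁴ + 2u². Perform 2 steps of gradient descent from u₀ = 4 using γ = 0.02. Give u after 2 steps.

-1.08592128

f′(u) = 4u³ + 4u
u₁ = 4 − 0.02·272 = -1.44
u₂ = -1.44 − 0.02·(-17.703936) = -1.08592128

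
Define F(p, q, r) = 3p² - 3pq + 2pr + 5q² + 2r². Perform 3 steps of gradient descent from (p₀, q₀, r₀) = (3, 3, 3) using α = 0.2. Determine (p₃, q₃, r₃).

(0.864, -1.488, 0.168)

∇F = (6p - 3q + 2r, -3p + 10q, 2p + 4r)
(p₁, q₁, r₁) = (3, 3, 3) − 0.2·(15, 21, 18) = (0, -1.2, -0.6)
(p₂, q₂, r₂) = (0, -1.2, -0.6) − 0.2·(2.4, -12, -2.4) = (-0.48, 1.2, -0.12)
(p₃, q₃, r₃) = (-0.48, 1.2, -0.12) − 0.2·(-6.72, 13.44, -1.44) = (0.864, -1.488, 0.168)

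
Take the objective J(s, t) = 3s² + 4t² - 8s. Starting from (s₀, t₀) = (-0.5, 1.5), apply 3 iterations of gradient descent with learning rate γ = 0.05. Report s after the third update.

∇J = (6s - 8, 8t)
Step 1: at (-0.5, 1.5), ∇J = (-11, 12) → (-0.5, 1.5) − 0.05·(-11, 12) = (0.05, 0.9)
Step 2: at (0.05, 0.9), ∇J = (-7.7, 7.2) → (0.05, 0.9) − 0.05·(-7.7, 7.2) = (0.435, 0.54)
Step 3: at (0.435, 0.54), ∇J = (-5.39, 4.32) → (0.435, 0.54) − 0.05·(-5.39, 4.32) = (0.7045, 0.324)
s = 0.7045

0.7045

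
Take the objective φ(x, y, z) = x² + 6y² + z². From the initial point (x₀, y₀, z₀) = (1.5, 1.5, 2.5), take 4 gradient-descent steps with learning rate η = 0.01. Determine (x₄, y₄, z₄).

∇φ = (2x, 12y, 2z)
Step 1: at (1.5, 1.5, 2.5), ∇φ = (3, 18, 5) → (1.5, 1.5, 2.5) − 0.01·(3, 18, 5) = (1.47, 1.32, 2.45)
Step 2: at (1.47, 1.32, 2.45), ∇φ = (2.94, 15.84, 4.9) → (1.47, 1.32, 2.45) − 0.01·(2.94, 15.84, 4.9) = (1.4406, 1.1616, 2.401)
Step 3: at (1.4406, 1.1616, 2.401), ∇φ = (2.8812, 13.9392, 4.802) → (1.4406, 1.1616, 2.401) − 0.01·(2.8812, 13.9392, 4.802) = (1.411788, 1.022208, 2.35298)
Step 4: at (1.411788, 1.022208, 2.35298), ∇φ = (2.823576, 12.266496, 4.70596) → (1.411788, 1.022208, 2.35298) − 0.01·(2.823576, 12.266496, 4.70596) = (1.38355224, 0.89954304, 2.3059204)

(1.38355224, 0.89954304, 2.3059204)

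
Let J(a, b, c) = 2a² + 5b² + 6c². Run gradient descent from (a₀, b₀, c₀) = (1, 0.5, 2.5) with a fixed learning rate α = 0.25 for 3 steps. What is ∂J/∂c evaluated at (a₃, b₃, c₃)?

-240

∇J = (4a, 10b, 12c)
Step 1: at (1, 0.5, 2.5), ∇J = (4, 5, 30) → (1, 0.5, 2.5) − 0.25·(4, 5, 30) = (0, -0.75, -5)
Step 2: at (0, -0.75, -5), ∇J = (0, -7.5, -60) → (0, -0.75, -5) − 0.25·(0, -7.5, -60) = (0, 1.125, 10)
Step 3: at (0, 1.125, 10), ∇J = (0, 11.25, 120) → (0, 1.125, 10) − 0.25·(0, 11.25, 120) = (0, -1.6875, -20)
∂J/∂c at (0, -1.6875, -20) = -240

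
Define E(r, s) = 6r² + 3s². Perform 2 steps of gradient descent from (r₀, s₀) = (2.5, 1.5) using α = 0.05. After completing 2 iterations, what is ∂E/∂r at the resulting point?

4.8

∇E = (12r, 6s)
(r₁, s₁) = (2.5, 1.5) − 0.05·(30, 9) = (1, 1.05)
(r₂, s₂) = (1, 1.05) − 0.05·(12, 6.3) = (0.4, 0.735)
∂E/∂r at (0.4, 0.735) = 4.8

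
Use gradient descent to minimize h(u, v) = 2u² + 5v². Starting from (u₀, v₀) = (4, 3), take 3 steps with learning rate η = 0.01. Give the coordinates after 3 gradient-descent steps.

(3.538944, 2.187)

∇h = (4u, 10v)
(u₁, v₁) = (4, 3) − 0.01·(16, 30) = (3.84, 2.7)
(u₂, v₂) = (3.84, 2.7) − 0.01·(15.36, 27) = (3.6864, 2.43)
(u₃, v₃) = (3.6864, 2.43) − 0.01·(14.7456, 24.3) = (3.538944, 2.187)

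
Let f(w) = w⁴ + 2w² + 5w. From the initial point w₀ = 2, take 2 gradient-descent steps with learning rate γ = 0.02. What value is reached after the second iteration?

0.80552

f′(w) = 4w³ + 4w + 5
w₁ = 2 − 0.02·45 = 1.1
w₂ = 1.1 − 0.02·14.724 = 0.80552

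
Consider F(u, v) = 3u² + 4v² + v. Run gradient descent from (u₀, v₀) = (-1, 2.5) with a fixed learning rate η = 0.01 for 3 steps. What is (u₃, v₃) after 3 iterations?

∇F = (6u, 8v + 1)
(u₁, v₁) = (-1, 2.5) − 0.01·(-6, 21) = (-0.94, 2.29)
(u₂, v₂) = (-0.94, 2.29) − 0.01·(-5.64, 19.32) = (-0.8836, 2.0968)
(u₃, v₃) = (-0.8836, 2.0968) − 0.01·(-5.3016, 17.7744) = (-0.830584, 1.919056)

(-0.830584, 1.919056)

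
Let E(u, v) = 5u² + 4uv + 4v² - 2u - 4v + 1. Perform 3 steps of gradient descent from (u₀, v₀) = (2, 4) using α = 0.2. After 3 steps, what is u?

∇E = (10u + 4v - 2, 4u + 8v - 4)
(u₁, v₁) = (2, 4) − 0.2·(34, 36) = (-4.8, -3.2)
(u₂, v₂) = (-4.8, -3.2) − 0.2·(-62.8, -48.8) = (7.76, 6.56)
(u₃, v₃) = (7.76, 6.56) − 0.2·(101.84, 79.52) = (-12.608, -9.344)
u = -12.608

-12.608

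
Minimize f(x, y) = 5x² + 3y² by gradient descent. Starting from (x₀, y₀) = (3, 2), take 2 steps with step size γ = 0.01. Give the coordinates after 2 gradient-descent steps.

∇f = (10x, 6y)
(x₁, y₁) = (3, 2) − 0.01·(30, 12) = (2.7, 1.88)
(x₂, y₂) = (2.7, 1.88) − 0.01·(27, 11.28) = (2.43, 1.7672)

(2.43, 1.7672)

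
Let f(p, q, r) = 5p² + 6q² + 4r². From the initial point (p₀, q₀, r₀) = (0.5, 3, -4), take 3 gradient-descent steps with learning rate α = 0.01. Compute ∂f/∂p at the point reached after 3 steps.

∇f = (10p, 12q, 8r)
Step 1: at (0.5, 3, -4), ∇f = (5, 36, -32) → (0.5, 3, -4) − 0.01·(5, 36, -32) = (0.45, 2.64, -3.68)
Step 2: at (0.45, 2.64, -3.68), ∇f = (4.5, 31.68, -29.44) → (0.45, 2.64, -3.68) − 0.01·(4.5, 31.68, -29.44) = (0.405, 2.3232, -3.3856)
Step 3: at (0.405, 2.3232, -3.3856), ∇f = (4.05, 27.8784, -27.0848) → (0.405, 2.3232, -3.3856) − 0.01·(4.05, 27.8784, -27.0848) = (0.3645, 2.044416, -3.114752)
∂f/∂p at (0.3645, 2.044416, -3.114752) = 3.645

3.645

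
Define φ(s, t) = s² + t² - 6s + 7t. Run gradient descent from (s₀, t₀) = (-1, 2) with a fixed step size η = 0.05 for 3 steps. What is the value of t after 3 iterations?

∇φ = (2s - 6, 2t + 7)
Step 1: at (-1, 2), ∇φ = (-8, 11) → (-1, 2) − 0.05·(-8, 11) = (-0.6, 1.45)
Step 2: at (-0.6, 1.45), ∇φ = (-7.2, 9.9) → (-0.6, 1.45) − 0.05·(-7.2, 9.9) = (-0.24, 0.955)
Step 3: at (-0.24, 0.955), ∇φ = (-6.48, 8.91) → (-0.24, 0.955) − 0.05·(-6.48, 8.91) = (0.084, 0.5095)
t = 0.5095

0.5095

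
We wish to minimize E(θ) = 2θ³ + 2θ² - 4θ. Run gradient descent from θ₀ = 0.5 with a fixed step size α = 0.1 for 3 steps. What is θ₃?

E′(θ) = 6θ² + 4θ - 4
Step 1: E′(0.5) = -0.5; θ₁ = 0.5 − 0.1·(-0.5) = 0.55
Step 2: E′(0.55) = 0.015; θ₂ = 0.55 − 0.1·0.015 = 0.5485
Step 3: E′(0.5485) = -0.0008865; θ₃ = 0.5485 − 0.1·(-0.0008865) = 0.54858865

0.54858865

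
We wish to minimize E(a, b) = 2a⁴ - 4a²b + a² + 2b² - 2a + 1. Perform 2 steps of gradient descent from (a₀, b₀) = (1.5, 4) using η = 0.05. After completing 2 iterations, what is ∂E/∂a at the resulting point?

∇E = (8a³ - 8ab + 2a - 2, -4a² + 4b)
(a₁, b₁) = (1.5, 4) − 0.05·(-20, 7) = (2.5, 3.65)
(a₂, b₂) = (2.5, 3.65) − 0.05·(55, -10.4) = (-0.25, 4.17)
∂E/∂a at (-0.25, 4.17) = 5.715

5.715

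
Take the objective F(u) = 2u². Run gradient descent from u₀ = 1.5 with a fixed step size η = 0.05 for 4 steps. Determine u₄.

0.6144

F′(u) = 4u
Step 1: F′(1.5) = 6; u₁ = 1.5 − 0.05·6 = 1.2
Step 2: F′(1.2) = 4.8; u₂ = 1.2 − 0.05·4.8 = 0.96
Step 3: F′(0.96) = 3.84; u₃ = 0.96 − 0.05·3.84 = 0.768
Step 4: F′(0.768) = 3.072; u₄ = 0.768 − 0.05·3.072 = 0.6144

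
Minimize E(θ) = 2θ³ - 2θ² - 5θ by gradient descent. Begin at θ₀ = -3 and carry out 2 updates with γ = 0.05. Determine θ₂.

E′(θ) = 6θ² - 4θ - 5
θ₁ = -3 − 0.05·61 = -6.05
θ₂ = -6.05 − 0.05·238.815 = -17.99075

-17.99075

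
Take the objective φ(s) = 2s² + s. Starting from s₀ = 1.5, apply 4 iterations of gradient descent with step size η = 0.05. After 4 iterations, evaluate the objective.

φ′(s) = 4s + 1
Step 1: φ′(1.5) = 7; s₁ = 1.5 − 0.05·7 = 1.15
Step 2: φ′(1.15) = 5.6; s₂ = 1.15 − 0.05·5.6 = 0.87
Step 3: φ′(0.87) = 4.48; s₃ = 0.87 − 0.05·4.48 = 0.646
Step 4: φ′(0.646) = 3.584; s₄ = 0.646 − 0.05·3.584 = 0.4668
φ(0.4668) = 0.90260448

0.90260448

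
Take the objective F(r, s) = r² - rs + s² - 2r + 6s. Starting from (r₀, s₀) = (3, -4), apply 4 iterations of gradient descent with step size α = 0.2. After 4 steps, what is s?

∇F = (2r - s - 2, -r + 2s + 6)
(r₁, s₁) = (3, -4) − 0.2·(8, -5) = (1.4, -3)
(r₂, s₂) = (1.4, -3) − 0.2·(3.8, -1.4) = (0.64, -2.72)
(r₃, s₃) = (0.64, -2.72) − 0.2·(2, -0.08) = (0.24, -2.704)
(r₄, s₄) = (0.24, -2.704) − 0.2·(1.184, 0.352) = (0.0032, -2.7744)
s = -2.7744

-2.7744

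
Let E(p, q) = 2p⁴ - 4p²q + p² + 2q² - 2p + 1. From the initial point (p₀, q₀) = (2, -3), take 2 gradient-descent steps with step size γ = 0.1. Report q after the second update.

∇E = (8p³ - 8pq + 2p - 2, -4p² + 4q)
Step 1: at (2, -3), ∇E = (114, -28) → (2, -3) − 0.1·(114, -28) = (-9.4, -0.2)
Step 2: at (-9.4, -0.2), ∇E = (-6680.512, -354.24) → (-9.4, -0.2) − 0.1·(-6680.512, -354.24) = (658.6512, 35.224)
q = 35.224

35.224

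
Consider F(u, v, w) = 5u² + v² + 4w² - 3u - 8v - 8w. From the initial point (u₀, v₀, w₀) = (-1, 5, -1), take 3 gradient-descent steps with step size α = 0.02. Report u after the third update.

∇F = (10u - 3, 2v - 8, 8w - 8)
Step 1: at (-1, 5, -1), ∇F = (-13, 2, -16) → (-1, 5, -1) − 0.02·(-13, 2, -16) = (-0.74, 4.96, -0.68)
Step 2: at (-0.74, 4.96, -0.68), ∇F = (-10.4, 1.92, -13.44) → (-0.74, 4.96, -0.68) − 0.02·(-10.4, 1.92, -13.44) = (-0.532, 4.9216, -0.4112)
Step 3: at (-0.532, 4.9216, -0.4112), ∇F = (-8.32, 1.8432, -11.2896) → (-0.532, 4.9216, -0.4112) − 0.02·(-8.32, 1.8432, -11.2896) = (-0.3656, 4.884736, -0.185408)
u = -0.3656

-0.3656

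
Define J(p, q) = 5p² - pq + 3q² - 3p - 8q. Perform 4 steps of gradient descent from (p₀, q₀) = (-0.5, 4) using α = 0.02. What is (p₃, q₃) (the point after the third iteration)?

(0.068008, 3.13678)

∇J = (10p - q - 3, -p + 6q - 8)
Step 1: at (-0.5, 4), ∇J = (-12, 16.5) → (-0.5, 4) − 0.02·(-12, 16.5) = (-0.26, 3.67)
Step 2: at (-0.26, 3.67), ∇J = (-9.27, 14.28) → (-0.26, 3.67) − 0.02·(-9.27, 14.28) = (-0.0746, 3.3844)
Step 3: at (-0.0746, 3.3844), ∇J = (-7.1304, 12.381) → (-0.0746, 3.3844) − 0.02·(-7.1304, 12.381) = (0.068008, 3.13678)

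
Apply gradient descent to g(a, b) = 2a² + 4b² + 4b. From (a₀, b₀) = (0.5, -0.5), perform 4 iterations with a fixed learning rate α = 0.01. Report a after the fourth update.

∇g = (4a, 8b + 4)
Step 1: at (0.5, -0.5), ∇g = (2, 0) → (0.5, -0.5) − 0.01·(2, 0) = (0.48, -0.5)
Step 2: at (0.48, -0.5), ∇g = (1.92, 0) → (0.48, -0.5) − 0.01·(1.92, 0) = (0.4608, -0.5)
Step 3: at (0.4608, -0.5), ∇g = (1.8432, 0) → (0.4608, -0.5) − 0.01·(1.8432, 0) = (0.442368, -0.5)
Step 4: at (0.442368, -0.5), ∇g = (1.769472, 0) → (0.442368, -0.5) − 0.01·(1.769472, 0) = (0.42467328, -0.5)
a = 0.42467328

0.42467328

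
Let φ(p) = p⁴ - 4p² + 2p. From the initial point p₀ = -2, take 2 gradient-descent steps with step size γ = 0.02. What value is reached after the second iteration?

φ′(p) = 4p³ - 8p + 2
p₁ = -2 − 0.02·(-14) = -1.72
p₂ = -1.72 − 0.02·(-4.593792) = -1.62812416

-1.62812416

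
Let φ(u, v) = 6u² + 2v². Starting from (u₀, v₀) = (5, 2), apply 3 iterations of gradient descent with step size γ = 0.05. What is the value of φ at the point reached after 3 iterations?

2.711552

∇φ = (12u, 4v)
(u₁, v₁) = (5, 2) − 0.05·(60, 8) = (2, 1.6)
(u₂, v₂) = (2, 1.6) − 0.05·(24, 6.4) = (0.8, 1.28)
(u₃, v₃) = (0.8, 1.28) − 0.05·(9.6, 5.12) = (0.32, 1.024)
φ(0.32, 1.024) = 2.711552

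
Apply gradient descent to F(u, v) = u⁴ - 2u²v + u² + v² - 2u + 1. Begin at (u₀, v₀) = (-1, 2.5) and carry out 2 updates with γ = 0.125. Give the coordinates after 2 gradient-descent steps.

(-1.0390625, 1.984375)

∇F = (4u³ - 4uv + 2u - 2, -2u² + 2v)
Step 1: at (-1, 2.5), ∇F = (2, 3) → (-1, 2.5) − 0.125·(2, 3) = (-1.25, 2.125)
Step 2: at (-1.25, 2.125), ∇F = (-1.6875, 1.125) → (-1.25, 2.125) − 0.125·(-1.6875, 1.125) = (-1.0390625, 1.984375)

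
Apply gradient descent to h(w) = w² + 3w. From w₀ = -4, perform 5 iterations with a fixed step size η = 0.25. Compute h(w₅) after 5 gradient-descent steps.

h′(w) = 2w + 3
w₁ = -4 − 0.25·(-5) = -2.75
w₂ = -2.75 − 0.25·(-2.5) = -2.125
w₃ = -2.125 − 0.25·(-1.25) = -1.8125
w₄ = -1.8125 − 0.25·(-0.625) = -1.65625
w₅ = -1.65625 − 0.25·(-0.3125) = -1.578125
h(-1.578125) = -2.243896484375

-2.243896484375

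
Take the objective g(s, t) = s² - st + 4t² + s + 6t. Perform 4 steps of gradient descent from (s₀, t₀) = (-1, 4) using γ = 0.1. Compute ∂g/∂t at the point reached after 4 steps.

∇g = (2s - t + 1, -s + 8t + 6)
(s₁, t₁) = (-1, 4) − 0.1·(-5, 39) = (-0.5, 0.1)
(s₂, t₂) = (-0.5, 0.1) − 0.1·(-0.1, 7.3) = (-0.49, -0.63)
(s₃, t₃) = (-0.49, -0.63) − 0.1·(0.65, 1.45) = (-0.555, -0.775)
(s₄, t₄) = (-0.555, -0.775) − 0.1·(0.665, 0.355) = (-0.6215, -0.8105)
∂g/∂t at (-0.6215, -0.8105) = 0.1375

0.1375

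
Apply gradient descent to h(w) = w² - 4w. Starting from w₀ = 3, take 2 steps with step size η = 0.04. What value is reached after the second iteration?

2.8464

h′(w) = 2w - 4
Step 1: h′(3) = 2; w₁ = 3 − 0.04·2 = 2.92
Step 2: h′(2.92) = 1.84; w₂ = 2.92 − 0.04·1.84 = 2.8464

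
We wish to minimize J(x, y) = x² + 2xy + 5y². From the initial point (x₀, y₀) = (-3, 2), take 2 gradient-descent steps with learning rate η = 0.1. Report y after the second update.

∇J = (2x + 2y, 2x + 10y)
Step 1: at (-3, 2), ∇J = (-2, 14) → (-3, 2) − 0.1·(-2, 14) = (-2.8, 0.6)
Step 2: at (-2.8, 0.6), ∇J = (-4.4, 0.4) → (-2.8, 0.6) − 0.1·(-4.4, 0.4) = (-2.36, 0.56)
y = 0.56

0.56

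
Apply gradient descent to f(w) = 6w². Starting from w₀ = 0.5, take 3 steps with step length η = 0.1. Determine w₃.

f′(w) = 12w
Step 1: f′(0.5) = 6; w₁ = 0.5 − 0.1·6 = -0.1
Step 2: f′(-0.1) = -1.2; w₂ = -0.1 − 0.1·(-1.2) = 0.02
Step 3: f′(0.02) = 0.24; w₃ = 0.02 − 0.1·0.24 = -0.004

-0.004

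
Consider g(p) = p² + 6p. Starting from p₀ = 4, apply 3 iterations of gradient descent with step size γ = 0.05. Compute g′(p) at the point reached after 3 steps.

g′(p) = 2p + 6
Step 1: g′(4) = 14; p₁ = 4 − 0.05·14 = 3.3
Step 2: g′(3.3) = 12.6; p₂ = 3.3 − 0.05·12.6 = 2.67
Step 3: g′(2.67) = 11.34; p₃ = 2.67 − 0.05·11.34 = 2.103
g′(p) at (2.103) = 10.206

10.206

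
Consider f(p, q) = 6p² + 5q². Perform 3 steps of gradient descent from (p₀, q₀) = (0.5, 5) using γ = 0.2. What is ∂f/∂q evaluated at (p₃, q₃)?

∇f = (12p, 10q)
Step 1: at (0.5, 5), ∇f = (6, 50) → (0.5, 5) − 0.2·(6, 50) = (-0.7, -5)
Step 2: at (-0.7, -5), ∇f = (-8.4, -50) → (-0.7, -5) − 0.2·(-8.4, -50) = (0.98, 5)
Step 3: at (0.98, 5), ∇f = (11.76, 50) → (0.98, 5) − 0.2·(11.76, 50) = (-1.372, -5)
∂f/∂q at (-1.372, -5) = -50

-50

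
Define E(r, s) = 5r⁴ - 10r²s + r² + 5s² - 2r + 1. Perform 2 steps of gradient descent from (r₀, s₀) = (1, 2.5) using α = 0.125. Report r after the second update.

-256.6953125

∇E = (20r³ - 20rs + 2r - 2, -10r² + 10s)
(r₁, s₁) = (1, 2.5) − 0.125·(-30, 15) = (4.75, 0.625)
(r₂, s₂) = (4.75, 0.625) − 0.125·(2091.5625, -219.375) = (-256.6953125, 28.046875)
r = -256.6953125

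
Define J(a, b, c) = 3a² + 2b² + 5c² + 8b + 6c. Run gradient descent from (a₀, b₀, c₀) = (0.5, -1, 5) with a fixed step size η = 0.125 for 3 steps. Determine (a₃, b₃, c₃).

(0.0078125, -1.875, -0.6875)

∇J = (6a, 4b + 8, 10c + 6)
(a₁, b₁, c₁) = (0.5, -1, 5) − 0.125·(3, 4, 56) = (0.125, -1.5, -2)
(a₂, b₂, c₂) = (0.125, -1.5, -2) − 0.125·(0.75, 2, -14) = (0.03125, -1.75, -0.25)
(a₃, b₃, c₃) = (0.03125, -1.75, -0.25) − 0.125·(0.1875, 1, 3.5) = (0.0078125, -1.875, -0.6875)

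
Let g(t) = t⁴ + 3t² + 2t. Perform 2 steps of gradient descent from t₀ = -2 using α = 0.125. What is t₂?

g′(t) = 4t³ + 6t + 2
t₁ = -2 − 0.125·(-42) = 3.25
t₂ = 3.25 − 0.125·158.8125 = -16.6015625

-16.6015625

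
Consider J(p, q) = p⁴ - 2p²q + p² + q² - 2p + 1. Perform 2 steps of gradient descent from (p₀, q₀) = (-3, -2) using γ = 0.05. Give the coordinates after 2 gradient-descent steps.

∇J = (4p³ - 4pq + 2p - 2, -2p² + 2q)
Step 1: at (-3, -2), ∇J = (-140, -22) → (-3, -2) − 0.05·(-140, -22) = (4, -0.9)
Step 2: at (4, -0.9), ∇J = (276.4, -33.8) → (4, -0.9) − 0.05·(276.4, -33.8) = (-9.82, 0.79)

(-9.82, 0.79)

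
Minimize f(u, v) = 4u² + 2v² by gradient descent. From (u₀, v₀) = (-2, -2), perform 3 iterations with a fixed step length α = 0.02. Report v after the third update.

-1.557376

∇f = (8u, 4v)
Step 1: at (-2, -2), ∇f = (-16, -8) → (-2, -2) − 0.02·(-16, -8) = (-1.68, -1.84)
Step 2: at (-1.68, -1.84), ∇f = (-13.44, -7.36) → (-1.68, -1.84) − 0.02·(-13.44, -7.36) = (-1.4112, -1.6928)
Step 3: at (-1.4112, -1.6928), ∇f = (-11.2896, -6.7712) → (-1.4112, -1.6928) − 0.02·(-11.2896, -6.7712) = (-1.185408, -1.557376)
v = -1.557376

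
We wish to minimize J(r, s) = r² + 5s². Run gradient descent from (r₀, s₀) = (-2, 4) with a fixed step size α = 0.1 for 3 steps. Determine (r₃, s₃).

(-1.024, 0)

∇J = (2r, 10s)
(r₁, s₁) = (-2, 4) − 0.1·(-4, 40) = (-1.6, 0)
(r₂, s₂) = (-1.6, 0) − 0.1·(-3.2, 0) = (-1.28, 0)
(r₃, s₃) = (-1.28, 0) − 0.1·(-2.56, 0) = (-1.024, 0)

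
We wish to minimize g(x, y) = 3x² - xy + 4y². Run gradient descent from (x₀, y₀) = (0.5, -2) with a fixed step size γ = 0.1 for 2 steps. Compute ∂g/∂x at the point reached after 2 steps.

-0.14

∇g = (6x - y, -x + 8y)
(x₁, y₁) = (0.5, -2) − 0.1·(5, -16.5) = (0, -0.35)
(x₂, y₂) = (0, -0.35) − 0.1·(0.35, -2.8) = (-0.035, -0.07)
∂g/∂x at (-0.035, -0.07) = -0.14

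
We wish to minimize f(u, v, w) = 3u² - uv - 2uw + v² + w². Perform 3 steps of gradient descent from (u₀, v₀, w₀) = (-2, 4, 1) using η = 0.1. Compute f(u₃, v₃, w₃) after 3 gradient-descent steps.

∇f = (6u - v - 2w, -u + 2v, -2u + 2w)
Step 1: at (-2, 4, 1), ∇f = (-18, 10, 6) → (-2, 4, 1) − 0.1·(-18, 10, 6) = (-0.2, 3, 0.4)
Step 2: at (-0.2, 3, 0.4), ∇f = (-5, 6.2, 1.2) → (-0.2, 3, 0.4) − 0.1·(-5, 6.2, 1.2) = (0.3, 2.38, 0.28)
Step 3: at (0.3, 2.38, 0.28), ∇f = (-1.14, 4.46, -0.04) → (0.3, 2.38, 0.28) − 0.1·(-1.14, 4.46, -0.04) = (0.414, 1.934, 0.284)
f(0.414, 1.934, 0.284) = 3.299372

3.299372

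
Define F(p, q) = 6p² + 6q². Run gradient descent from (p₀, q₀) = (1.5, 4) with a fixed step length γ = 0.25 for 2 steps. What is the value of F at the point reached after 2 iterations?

∇F = (12p, 12q)
Step 1: at (1.5, 4), ∇F = (18, 48) → (1.5, 4) − 0.25·(18, 48) = (-3, -8)
Step 2: at (-3, -8), ∇F = (-36, -96) → (-3, -8) − 0.25·(-36, -96) = (6, 16)
F(6, 16) = 1752

1752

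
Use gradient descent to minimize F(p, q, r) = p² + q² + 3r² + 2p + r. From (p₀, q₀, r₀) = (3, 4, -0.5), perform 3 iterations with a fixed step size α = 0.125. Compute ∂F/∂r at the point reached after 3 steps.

-0.03125

∇F = (2p + 2, 2q, 6r + 1)
Step 1: at (3, 4, -0.5), ∇F = (8, 8, -2) → (3, 4, -0.5) − 0.125·(8, 8, -2) = (2, 3, -0.25)
Step 2: at (2, 3, -0.25), ∇F = (6, 6, -0.5) → (2, 3, -0.25) − 0.125·(6, 6, -0.5) = (1.25, 2.25, -0.1875)
Step 3: at (1.25, 2.25, -0.1875), ∇F = (4.5, 4.5, -0.125) → (1.25, 2.25, -0.1875) − 0.125·(4.5, 4.5, -0.125) = (0.6875, 1.6875, -0.171875)
∂F/∂r at (0.6875, 1.6875, -0.171875) = -0.03125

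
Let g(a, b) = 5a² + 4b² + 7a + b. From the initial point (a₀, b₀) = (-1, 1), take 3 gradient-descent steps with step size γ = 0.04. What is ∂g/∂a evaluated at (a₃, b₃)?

∇g = (10a + 7, 8b + 1)
(a₁, b₁) = (-1, 1) − 0.04·(-3, 9) = (-0.88, 0.64)
(a₂, b₂) = (-0.88, 0.64) − 0.04·(-1.8, 6.12) = (-0.808, 0.3952)
(a₃, b₃) = (-0.808, 0.3952) − 0.04·(-1.08, 4.1616) = (-0.7648, 0.228736)
∂g/∂a at (-0.7648, 0.228736) = -0.648

-0.648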